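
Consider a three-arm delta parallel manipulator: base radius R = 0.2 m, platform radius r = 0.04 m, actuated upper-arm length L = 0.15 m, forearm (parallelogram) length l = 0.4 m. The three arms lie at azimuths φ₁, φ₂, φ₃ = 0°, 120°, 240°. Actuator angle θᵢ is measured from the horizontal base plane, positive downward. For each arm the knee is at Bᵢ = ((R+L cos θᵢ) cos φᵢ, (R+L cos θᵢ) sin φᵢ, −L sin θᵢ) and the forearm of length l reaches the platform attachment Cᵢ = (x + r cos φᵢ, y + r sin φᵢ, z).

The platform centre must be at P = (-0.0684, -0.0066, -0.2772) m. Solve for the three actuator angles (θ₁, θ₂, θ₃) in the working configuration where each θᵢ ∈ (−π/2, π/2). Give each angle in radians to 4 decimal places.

θ₁ = 0.6107, θ₂ = 0.0000, θ₃ = -0.0870

φ1=0.0° → target in arm frame (-0.0684, -0.0066)
  e−x'=0.2284;  (l²−L²−(e−x')²−y'²−z²)/2L = 0.0282
  θ1 = atan2(B,A) + arccos(C/0.3592) = 0.6107
φ2=120.0° → target in arm frame (0.0285, 0.0625)
  A cos θ + B sin θ = C:  0.1315·cos θ + -0.2772·sin θ = 0.1315
  θ2 = atan2(B,A) + arccos(C/0.3068) = 0.0000
φ3=240.0° → target in arm frame (0.0399, -0.0559)
  A=0.1201, B=-0.2772, C=(l²−L²−A²−y'²−z²)/(2L)=0.1437
  θ3 = atan2(B,A) + arccos(C/0.3021) = -0.0870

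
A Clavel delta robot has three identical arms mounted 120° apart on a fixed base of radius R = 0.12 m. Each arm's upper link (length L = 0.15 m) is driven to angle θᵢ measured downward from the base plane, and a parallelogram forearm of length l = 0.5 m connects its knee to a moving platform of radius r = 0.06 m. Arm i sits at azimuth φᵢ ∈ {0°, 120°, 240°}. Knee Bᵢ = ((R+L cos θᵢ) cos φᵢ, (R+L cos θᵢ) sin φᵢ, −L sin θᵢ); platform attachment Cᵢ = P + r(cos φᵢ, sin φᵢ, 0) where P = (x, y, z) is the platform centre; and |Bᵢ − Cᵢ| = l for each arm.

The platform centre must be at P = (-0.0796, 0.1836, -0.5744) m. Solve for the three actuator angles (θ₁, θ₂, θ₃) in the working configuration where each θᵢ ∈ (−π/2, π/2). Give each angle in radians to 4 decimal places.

θ₁ = 1.3093, θ₂ = 0.5236, θ₃ = 1.3965

rotate P by −φ1: (-0.0796, 0.1836, -0.5744)
  A=0.1396, B=-0.5744, C=(l²−L²−A²−y'²−z²)/(2L)=-0.5188
  γ=atan2(-0.5744,0.1396)=-1.3324;  ψ=arccos(-0.8776)=2.6417;  θ1=γ+ψ≈1.3093
φ2=120.0° → target in arm frame (0.1988, -0.0229)
  A=-0.1388, B=-0.5744, C=(l²−L²−A²−y'²−z²)/(2L)=-0.4074
  γ=atan2(-0.5744,-0.1388)=-1.8079;  ψ=arccos(-0.6894)=2.3315;  θ2=γ+ψ≈0.5236
φ3=240.0° → target in arm frame (-0.1192, -0.1607)
  A=0.1792, B=-0.5744, C=(l²−L²−A²−y'²−z²)/(2L)=-0.5346
  θ3 = atan2(B,A) + arccos(C/0.6017) = 1.3965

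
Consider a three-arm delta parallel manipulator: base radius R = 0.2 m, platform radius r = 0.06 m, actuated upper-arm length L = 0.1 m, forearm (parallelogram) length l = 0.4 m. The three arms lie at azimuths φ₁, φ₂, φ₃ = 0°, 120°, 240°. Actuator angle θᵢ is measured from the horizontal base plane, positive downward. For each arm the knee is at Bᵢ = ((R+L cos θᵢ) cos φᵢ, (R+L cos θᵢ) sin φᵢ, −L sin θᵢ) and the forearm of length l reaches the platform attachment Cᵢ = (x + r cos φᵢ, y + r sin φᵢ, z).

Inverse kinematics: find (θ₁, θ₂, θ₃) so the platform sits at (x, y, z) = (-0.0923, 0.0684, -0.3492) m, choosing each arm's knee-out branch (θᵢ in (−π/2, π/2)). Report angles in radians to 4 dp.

rotate P by −φ1: (-0.0923, 0.0684, -0.3492)
  A cos θ + B sin θ = C:  0.2323·cos θ + -0.3492·sin θ = -0.1529
  θ1 = atan2(B,A) + arccos(C/0.4194) = 0.9602
arm 2 (φ=120.0°): x'=0.1054, y'=0.0457
  A cos θ + B sin θ = C:  0.0346·cos θ + -0.3492·sin θ = 0.1238
  θ2 = atan2(B,A) + arccos(C/0.3509) = -0.2619
arm 3 (φ=240.0°): x'=-0.0131, y'=-0.1141
  A cos θ + B sin θ = C:  0.1531·cos θ + -0.3492·sin θ = -0.0420
  √(A²+B²)=0.3813;  θ3 = -1.1576+1.6812 ≈ 0.5236

θ₁ = 0.9602, θ₂ = -0.2619, θ₃ = 0.5236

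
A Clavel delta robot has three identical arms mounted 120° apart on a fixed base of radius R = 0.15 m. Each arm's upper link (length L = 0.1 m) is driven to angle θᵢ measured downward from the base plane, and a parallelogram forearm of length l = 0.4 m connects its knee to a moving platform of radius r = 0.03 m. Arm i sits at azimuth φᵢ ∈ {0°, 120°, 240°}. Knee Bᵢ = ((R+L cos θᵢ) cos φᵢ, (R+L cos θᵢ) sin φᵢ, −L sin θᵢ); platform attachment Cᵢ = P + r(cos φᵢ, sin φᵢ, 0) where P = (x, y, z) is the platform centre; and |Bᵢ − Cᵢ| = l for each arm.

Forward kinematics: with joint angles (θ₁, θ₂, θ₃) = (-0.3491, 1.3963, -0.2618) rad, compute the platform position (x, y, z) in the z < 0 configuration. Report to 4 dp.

(0.1066, -0.1710, -0.3111)

S1 = (0.2140·cos0.0°, 0.2140·sin0.0°, 0.0342) = (0.2140, 0.0000, 0.0342)
arm 2 at φ=120.0°: e+L cos θ2 = 0.1374;  S2 = (-0.0687, 0.1190, -0.0985)
arm 3 at φ=240.0°: e+L cos θ3 = 0.2166;  S3 = (-0.1083, -0.1876, 0.0259)
subtract pairs → two planes through P
[-0.5653 0.2379 -0.2654]·P = -0.0184;  [-0.6445 -0.3751 -0.0166]·P = 0.0006
det = 0.3654;  x = 0.0185+-0.2833z,  y = -0.0334+0.4423z
into |P−S₁|² = l²: 1.2759z² + 0.0128z + -0.1195 = 0;  Δ = 0.6100;  z = -0.3111 or 0.3011 → z<0 root = -0.3111
x = 0.1066, y = -0.1710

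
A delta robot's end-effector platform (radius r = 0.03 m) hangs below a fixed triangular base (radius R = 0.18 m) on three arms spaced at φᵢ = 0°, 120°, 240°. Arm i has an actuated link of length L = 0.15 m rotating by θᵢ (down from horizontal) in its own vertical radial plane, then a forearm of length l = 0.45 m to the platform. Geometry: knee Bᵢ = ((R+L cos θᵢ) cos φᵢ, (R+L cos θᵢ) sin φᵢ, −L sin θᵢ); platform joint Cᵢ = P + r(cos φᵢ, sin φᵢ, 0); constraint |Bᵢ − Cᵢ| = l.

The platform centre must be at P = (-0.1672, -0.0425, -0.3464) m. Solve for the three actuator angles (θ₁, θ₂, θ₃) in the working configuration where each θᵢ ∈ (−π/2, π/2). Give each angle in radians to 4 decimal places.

φ1=0.0° → target in arm frame (-0.1672, -0.0425)
  e−x'=0.3172;  (l²−L²−(e−x')²−y'²−z²)/2L = -0.1414
  √(A²+B²)=0.4697;  θ1 = -0.8294+1.8766 ≈ 1.0472
arm 2 (φ=120.0°): x'=0.0468, y'=0.1660
  A cos θ + B sin θ = C:  0.1032·cos θ + -0.3464·sin θ = 0.0726
  √(A²+B²)=0.3614;  θ2 = -1.2812+1.3685 ≈ 0.0873
φ3=240.0° → target in arm frame (0.1204, -0.1235)
  A cos θ + B sin θ = C:  0.0296·cos θ + -0.3464·sin θ = 0.1462
  √(A²+B²)=0.3477;  θ3 = -1.4856+1.1367 ≈ -0.3489

θ₁ = 1.0472, θ₂ = 0.0873, θ₃ = -0.3489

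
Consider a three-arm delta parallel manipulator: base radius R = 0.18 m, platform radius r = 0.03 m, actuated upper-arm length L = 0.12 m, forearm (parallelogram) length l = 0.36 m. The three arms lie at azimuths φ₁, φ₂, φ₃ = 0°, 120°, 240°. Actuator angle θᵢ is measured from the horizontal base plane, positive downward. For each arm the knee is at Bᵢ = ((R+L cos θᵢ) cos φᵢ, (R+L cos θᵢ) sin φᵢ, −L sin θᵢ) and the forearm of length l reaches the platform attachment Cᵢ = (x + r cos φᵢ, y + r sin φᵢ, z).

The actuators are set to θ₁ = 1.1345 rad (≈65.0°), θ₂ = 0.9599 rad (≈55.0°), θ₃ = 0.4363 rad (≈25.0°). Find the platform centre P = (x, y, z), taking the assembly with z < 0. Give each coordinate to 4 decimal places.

(-0.0533, -0.0531, -0.3583)

S1 = (0.2007·cos0.0°, 0.2007·sin0.0°, -0.1088) = (0.2007, 0.0000, -0.1088)
S2 = (0.2188·cos120.0°, 0.2188·sin120.0°, -0.0983) = (-0.1094, 0.1895, -0.0983)
φ3=240.0°: virtual centre (-0.1294, -0.2241, -0.0507), radius l
subtract pairs → two planes through P
plane₁₂: -0.6203x+0.3790y+0.0209z = 0.0054
det = 0.5282;  x = -0.0171+0.1011z,  y = -0.0137+0.1102z
quadratic in z: (1.0224)z²+(0.1705)z+(-0.0701)=0, √Δ=0.5620 → z ∈ {-0.3583, 0.1915}; z = -0.3583 (taking z<0)
x = -0.0533, y = -0.0531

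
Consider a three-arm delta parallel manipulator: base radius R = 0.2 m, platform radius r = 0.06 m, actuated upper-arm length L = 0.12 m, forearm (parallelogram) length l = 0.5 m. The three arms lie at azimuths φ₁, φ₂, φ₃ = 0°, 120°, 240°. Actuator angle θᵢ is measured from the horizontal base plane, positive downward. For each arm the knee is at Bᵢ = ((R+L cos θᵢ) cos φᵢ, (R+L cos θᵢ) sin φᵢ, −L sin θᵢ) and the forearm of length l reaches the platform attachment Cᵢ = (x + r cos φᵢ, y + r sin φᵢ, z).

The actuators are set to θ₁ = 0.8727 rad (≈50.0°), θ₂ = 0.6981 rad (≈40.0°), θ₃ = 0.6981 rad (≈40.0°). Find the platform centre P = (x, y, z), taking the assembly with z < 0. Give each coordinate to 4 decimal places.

(-0.0296, 0.0000, -0.5268)

φ1=0.0°: virtual centre (0.2171, 0.0000, -0.0919), radius l
S2 = (0.2319·cos120.0°, 0.2319·sin120.0°, -0.0771) = (-0.1160, 0.2009, -0.0771)
S3 = (0.2319·cos240.0°, 0.2319·sin240.0°, -0.0771) = (-0.1160, -0.2009, -0.0771)
eliminate P² terms by subtracting sphere 1 from 2 and 3
[-0.6662 0.4017 0.0296]·P = 0.0041;  [-0.6662 -0.4017 0.0296]·P = 0.0041
det = 0.5352;  x = -0.0062+0.0444z,  y = 0.0000+0.0000z
into |P−S₁|² = l²: 1.0020z² + 0.1640z + -0.1917 = 0;  Δ = 0.7951;  z = -0.5268 or 0.3631 → z<0 root = -0.5268
x = -0.0296, y = 0.0000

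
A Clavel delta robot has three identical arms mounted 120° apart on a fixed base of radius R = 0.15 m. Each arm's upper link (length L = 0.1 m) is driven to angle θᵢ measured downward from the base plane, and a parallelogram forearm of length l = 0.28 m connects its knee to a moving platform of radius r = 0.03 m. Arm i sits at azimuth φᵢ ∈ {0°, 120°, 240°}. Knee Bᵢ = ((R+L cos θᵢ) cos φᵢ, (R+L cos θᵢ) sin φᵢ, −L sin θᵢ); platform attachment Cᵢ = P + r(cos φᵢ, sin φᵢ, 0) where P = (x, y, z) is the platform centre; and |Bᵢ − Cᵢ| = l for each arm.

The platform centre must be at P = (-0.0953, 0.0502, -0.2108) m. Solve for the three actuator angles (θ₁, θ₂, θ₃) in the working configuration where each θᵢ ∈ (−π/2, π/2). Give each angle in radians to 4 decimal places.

rotate P by −φ1: (-0.0953, 0.0502, -0.2108)
  A=0.2153, B=-0.2108, C=(l²−L²−A²−y'²−z²)/(2L)=-0.1246
  θ1 = atan2(B,A) + arccos(C/0.3013) = 1.2221
arm 2 (φ=120.0°): x'=0.0911, y'=0.0574
  A cos θ + B sin θ = C:  0.0289·cos θ + -0.2108·sin θ = 0.0992
  θ2 = atan2(B,A) + arccos(C/0.2128) = -0.3487
φ3=240.0° → target in arm frame (0.0042, -0.1076)
  A cos θ + B sin θ = C:  0.1158·cos θ + -0.2108·sin θ = -0.0052
  θ3 = atan2(B,A) + arccos(C/0.2405) = 0.5240

θ₁ = 1.2221, θ₂ = -0.3487, θ₃ = 0.5240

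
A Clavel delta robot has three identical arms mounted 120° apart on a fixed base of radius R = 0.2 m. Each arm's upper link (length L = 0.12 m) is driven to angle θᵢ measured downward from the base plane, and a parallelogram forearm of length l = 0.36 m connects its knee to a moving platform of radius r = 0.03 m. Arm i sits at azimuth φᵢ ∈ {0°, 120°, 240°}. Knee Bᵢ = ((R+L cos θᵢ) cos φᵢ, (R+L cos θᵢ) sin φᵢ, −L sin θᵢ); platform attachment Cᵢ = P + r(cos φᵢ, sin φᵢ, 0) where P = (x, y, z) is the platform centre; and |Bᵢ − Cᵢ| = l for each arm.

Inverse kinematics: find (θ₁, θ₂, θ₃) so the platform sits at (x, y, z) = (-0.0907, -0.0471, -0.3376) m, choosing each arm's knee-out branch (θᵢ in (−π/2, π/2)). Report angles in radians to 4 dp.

θ₁ = 1.3966, θ₂ = 0.8729, θ₃ = 0.3495

φ1=0.0° → target in arm frame (-0.0907, -0.0471)
  A cos θ + B sin θ = C:  0.2607·cos θ + -0.3376·sin θ = -0.2873
  γ=atan2(-0.3376,0.2607)=-0.9132;  ψ=arccos(-0.6736)=2.3099;  θ1=γ+ψ≈1.3966
arm 2 (φ=120.0°): x'=0.0046, y'=0.1021
  e−x'=0.1654;  (l²−L²−(e−x')²−y'²−z²)/2L = -0.1524
  γ=atan2(-0.3376,0.1654)=-1.1151;  ψ=arccos(-0.4053)=1.9881;  θ2=γ+ψ≈0.8729
rotate P by −φ3: (0.0861, -0.0550, -0.3376)
  A=0.0839, B=-0.3376, C=(l²−L²−A²−y'²−z²)/(2L)=-0.0368
  θ3 = atan2(B,A) + arccos(C/0.3479) = 0.3495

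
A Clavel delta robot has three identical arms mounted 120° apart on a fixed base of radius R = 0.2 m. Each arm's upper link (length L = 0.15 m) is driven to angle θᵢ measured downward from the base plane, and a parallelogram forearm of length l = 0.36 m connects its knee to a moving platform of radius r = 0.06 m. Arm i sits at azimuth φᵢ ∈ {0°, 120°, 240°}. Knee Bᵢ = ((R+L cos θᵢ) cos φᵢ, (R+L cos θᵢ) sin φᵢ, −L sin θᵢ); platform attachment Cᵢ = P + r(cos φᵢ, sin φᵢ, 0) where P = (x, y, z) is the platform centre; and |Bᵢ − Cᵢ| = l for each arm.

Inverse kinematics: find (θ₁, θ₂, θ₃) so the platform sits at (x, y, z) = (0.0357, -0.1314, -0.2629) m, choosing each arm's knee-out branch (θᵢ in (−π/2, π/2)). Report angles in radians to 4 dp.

θ₁ = 0.2615, θ₂ = 1.1343, θ₃ = -0.1745

rotate P by −φ1: (0.0357, -0.1314, -0.2629)
  A=0.1043, B=-0.2629, C=(l²−L²−A²−y'²−z²)/(2L)=0.0328
  θ1 = atan2(B,A) + arccos(C/0.2828) = 0.2615
φ2=120.0° → target in arm frame (-0.1316, 0.0348)
  e−x'=0.2716;  (l²−L²−(e−x')²−y'²−z²)/2L = -0.1234
  γ=atan2(-0.2629,0.2716)=-0.7690;  ψ=arccos(-0.3264)=1.9033;  θ2=γ+ψ≈1.1343
φ3=240.0° → target in arm frame (0.0959, 0.0966)
  A cos θ + B sin θ = C:  0.0441·cos θ + -0.2629·sin θ = 0.0890
  √(A²+B²)=0.2666;  θ3 = -1.4048+1.2303 ≈ -0.1745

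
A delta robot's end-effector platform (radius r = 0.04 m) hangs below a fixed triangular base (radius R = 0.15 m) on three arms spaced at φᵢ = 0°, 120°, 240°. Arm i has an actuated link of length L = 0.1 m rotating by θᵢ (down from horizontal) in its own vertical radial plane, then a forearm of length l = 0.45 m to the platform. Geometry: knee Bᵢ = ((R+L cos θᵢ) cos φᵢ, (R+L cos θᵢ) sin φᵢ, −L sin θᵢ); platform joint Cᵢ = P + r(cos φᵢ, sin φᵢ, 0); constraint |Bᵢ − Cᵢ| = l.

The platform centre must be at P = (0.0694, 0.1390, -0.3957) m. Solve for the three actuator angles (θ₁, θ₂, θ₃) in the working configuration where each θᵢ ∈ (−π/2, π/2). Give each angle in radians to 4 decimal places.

θ₁ = -0.0868, θ₂ = -0.1745, θ₃ = 0.9601

arm 1 (φ=0.0°): x'=0.0694, y'=0.1390
  e−x'=0.0406;  (l²−L²−(e−x')²−y'²−z²)/2L = 0.0748
  √(A²+B²)=0.3978;  θ1 = -1.4686+1.3817 ≈ -0.0868
φ2=120.0° → target in arm frame (0.0857, -0.1296)
  e−x'=0.0243;  (l²−L²−(e−x')²−y'²−z²)/2L = 0.0927
  √(A²+B²)=0.3964;  θ2 = -1.5094+1.3349 ≈ -0.1745
φ3=240.0° → target in arm frame (-0.1551, -0.0094)
  A cos θ + B sin θ = C:  0.2651·cos θ + -0.3957·sin θ = -0.1722
  √(A²+B²)=0.4763;  θ3 = -0.9806+1.9406 ≈ 0.9601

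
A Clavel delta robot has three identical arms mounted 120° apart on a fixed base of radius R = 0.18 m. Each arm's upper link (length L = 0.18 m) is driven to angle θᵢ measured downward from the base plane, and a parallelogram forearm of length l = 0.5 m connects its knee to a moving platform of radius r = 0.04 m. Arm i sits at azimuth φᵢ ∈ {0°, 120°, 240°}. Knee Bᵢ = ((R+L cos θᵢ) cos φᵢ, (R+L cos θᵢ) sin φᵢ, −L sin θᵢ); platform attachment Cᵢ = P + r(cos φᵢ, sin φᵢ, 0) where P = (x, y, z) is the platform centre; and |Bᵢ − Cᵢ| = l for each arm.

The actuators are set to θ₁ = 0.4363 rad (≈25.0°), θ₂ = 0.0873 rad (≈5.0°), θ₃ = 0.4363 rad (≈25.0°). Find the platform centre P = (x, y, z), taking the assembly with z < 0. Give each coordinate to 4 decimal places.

(-0.0309, 0.0535, -0.4443)

arm 1 at φ=0.0°: e+L cos θ1 = 0.3031;  S1 = (0.3031, 0.0000, -0.0761)
φ2=120.0°: virtual centre (-0.1597, 0.2765, -0.0157), radius l
S3 = (0.3031·cos240.0°, 0.3031·sin240.0°, -0.0761) = (-0.1516, -0.2625, -0.0761)
|S₂|²−|S₁|² = 0.0045;  |S₃|²−|S₁|² = 0.0000
plane₁₂: -0.9256x+0.5531y+0.1207z = 0.0045
det = 0.9889;  x = -0.0024+0.0641z,  y = 0.0042+-0.1110z
into |P−S₁|² = l²: 1.0164z² + 0.1120z + -0.1508 = 0;  Δ = 0.6258;  z = -0.4443 or 0.3340 → z<0 root = -0.4443
x = -0.0309, y = 0.0535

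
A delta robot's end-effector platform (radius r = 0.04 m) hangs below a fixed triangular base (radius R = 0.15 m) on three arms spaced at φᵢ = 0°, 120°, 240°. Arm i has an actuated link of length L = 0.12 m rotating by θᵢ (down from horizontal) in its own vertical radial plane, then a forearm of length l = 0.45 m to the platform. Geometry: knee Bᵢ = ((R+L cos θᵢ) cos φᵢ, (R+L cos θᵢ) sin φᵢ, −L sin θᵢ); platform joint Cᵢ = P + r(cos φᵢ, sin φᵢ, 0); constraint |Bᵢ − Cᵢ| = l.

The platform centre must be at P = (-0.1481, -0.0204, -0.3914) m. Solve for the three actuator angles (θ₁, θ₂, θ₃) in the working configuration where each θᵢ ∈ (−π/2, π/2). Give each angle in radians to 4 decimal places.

arm 1 (φ=0.0°): x'=-0.1481, y'=-0.0204
  e−x'=0.2581;  (l²−L²−(e−x')²−y'²−z²)/2L = -0.1339
  θ1 = atan2(B,A) + arccos(C/0.4688) = 0.8725
arm 2 (φ=120.0°): x'=0.0564, y'=0.1385
  A=0.0536, B=-0.3914, C=(l²−L²−A²−y'²−z²)/(2L)=0.0536
  √(A²+B²)=0.3951;  θ2 = -1.4347+1.4347 ≈ 0.0001
arm 3 (φ=240.0°): x'=0.0917, y'=-0.1181
  A cos θ + B sin θ = C:  0.0183·cos θ + -0.3914·sin θ = 0.0860
  γ=atan2(-0.3914,0.0183)=-1.5241;  ψ=arccos(0.2194)=1.3496;  θ3=γ+ψ≈-0.1745

θ₁ = 0.8725, θ₂ = 0.0001, θ₃ = -0.1745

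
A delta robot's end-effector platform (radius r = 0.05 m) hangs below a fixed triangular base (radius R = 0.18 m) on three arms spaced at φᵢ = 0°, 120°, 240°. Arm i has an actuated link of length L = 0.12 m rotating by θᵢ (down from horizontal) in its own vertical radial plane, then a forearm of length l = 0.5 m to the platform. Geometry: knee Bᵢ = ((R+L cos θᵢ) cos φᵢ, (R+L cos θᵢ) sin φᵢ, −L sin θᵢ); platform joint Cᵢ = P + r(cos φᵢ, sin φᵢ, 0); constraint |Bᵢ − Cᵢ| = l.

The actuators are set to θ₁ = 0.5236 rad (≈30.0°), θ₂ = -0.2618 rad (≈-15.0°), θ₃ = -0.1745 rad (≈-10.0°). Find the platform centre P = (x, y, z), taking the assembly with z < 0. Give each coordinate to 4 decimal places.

S1 = (0.2339·cos0.0°, 0.2339·sin0.0°, -0.0600) = (0.2339, 0.0000, -0.0600)
S2 = (0.2459·cos120.0°, 0.2459·sin120.0°, 0.0311) = (-0.1230, 0.2130, 0.0311)
S3 = (0.2482·cos240.0°, 0.2482·sin240.0°, 0.0208) = (-0.1241, -0.2149, 0.0208)
|S₂|²−|S₁|² = 0.0031;  |S₃|²−|S₁|² = 0.0037
plane₁₂: -0.7138x+0.4259y+0.1821z = 0.0031
det = 0.6118;  x = -0.0048+0.2405z,  y = -0.0007+-0.0245z
quadratic in z: (1.0584)z²+(0.0052)z+(-0.1894)=0, √Δ=0.8956 → z ∈ {-0.4255, 0.4206}; z = -0.4255 (taking z<0)
x = -0.1071, y = 0.0098

(-0.1071, 0.0098, -0.4255)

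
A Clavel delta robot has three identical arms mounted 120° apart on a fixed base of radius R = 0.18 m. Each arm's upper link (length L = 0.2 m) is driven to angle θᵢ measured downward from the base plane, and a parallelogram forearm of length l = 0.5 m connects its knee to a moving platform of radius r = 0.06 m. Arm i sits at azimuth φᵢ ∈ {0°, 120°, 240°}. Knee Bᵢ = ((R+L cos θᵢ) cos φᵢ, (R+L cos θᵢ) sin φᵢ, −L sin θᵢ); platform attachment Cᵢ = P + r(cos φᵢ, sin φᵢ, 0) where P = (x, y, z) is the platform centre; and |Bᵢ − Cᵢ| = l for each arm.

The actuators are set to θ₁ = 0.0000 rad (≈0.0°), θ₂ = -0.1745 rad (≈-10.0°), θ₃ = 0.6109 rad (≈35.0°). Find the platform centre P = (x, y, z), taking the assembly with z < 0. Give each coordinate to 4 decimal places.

arm 1 at φ=0.0°: e+L cos θ1 = 0.3200;  S1 = (0.3200, 0.0000, 0.0000)
φ2=120.0°: virtual centre (-0.1585, 0.2745, 0.0347), radius l
arm 3 at φ=240.0°: e+L cos θ3 = 0.2838;  S3 = (-0.1419, -0.2458, -0.1147)
subtract pairs → two planes through P
[-0.9570 0.5490 0.0694]·P = -0.0007;  [-0.9238 -0.4916 -0.2294]·P = -0.0087
det = 0.9776;  x = 0.0052+-0.0939z,  y = 0.0078+-0.2902z
into |P−S₁|² = l²: 1.0930z² + 0.0546z + -0.1509 = 0;  Δ = 0.6626;  z = -0.3973 or 0.3474 → z<0 root = -0.3973
x = 0.0426, y = 0.1231

(0.0426, 0.1231, -0.3973)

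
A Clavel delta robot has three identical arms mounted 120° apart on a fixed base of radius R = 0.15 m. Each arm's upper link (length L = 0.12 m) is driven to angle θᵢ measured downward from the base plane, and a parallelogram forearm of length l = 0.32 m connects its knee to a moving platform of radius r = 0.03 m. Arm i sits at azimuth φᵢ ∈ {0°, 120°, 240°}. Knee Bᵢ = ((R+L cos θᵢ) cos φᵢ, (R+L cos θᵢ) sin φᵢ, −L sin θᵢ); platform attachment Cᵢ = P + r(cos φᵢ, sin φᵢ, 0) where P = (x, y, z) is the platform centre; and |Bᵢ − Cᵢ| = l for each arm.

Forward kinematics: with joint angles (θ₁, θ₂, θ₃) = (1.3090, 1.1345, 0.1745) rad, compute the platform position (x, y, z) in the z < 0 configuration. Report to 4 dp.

(-0.0786, -0.0943, -0.3179)

O1 = (0.1511·cos0.0°, 0.1511·sin0.0°, -0.1159) = (0.1511, 0.0000, -0.1159)
φ2=120.0°: virtual centre (-0.0854, 0.1478, -0.1088), radius l
O3 = (0.2382·cos240.0°, 0.2382·sin240.0°, -0.0208) = (-0.1191, -0.2063, -0.0208)
subtract pairs → two planes through P
plane₁₂: -0.4728x+0.2957y+0.0143z = 0.0047
det = 0.3548;  x = -0.0229+0.1751z,  y = -0.0207+0.2316z
quadratic in z: (1.0843)z²+(0.1613)z+(-0.0583)=0, √Δ=0.5280 → z ∈ {-0.3179, 0.1691}; z = -0.3179 (taking z<0)
x = -0.0786, y = -0.0943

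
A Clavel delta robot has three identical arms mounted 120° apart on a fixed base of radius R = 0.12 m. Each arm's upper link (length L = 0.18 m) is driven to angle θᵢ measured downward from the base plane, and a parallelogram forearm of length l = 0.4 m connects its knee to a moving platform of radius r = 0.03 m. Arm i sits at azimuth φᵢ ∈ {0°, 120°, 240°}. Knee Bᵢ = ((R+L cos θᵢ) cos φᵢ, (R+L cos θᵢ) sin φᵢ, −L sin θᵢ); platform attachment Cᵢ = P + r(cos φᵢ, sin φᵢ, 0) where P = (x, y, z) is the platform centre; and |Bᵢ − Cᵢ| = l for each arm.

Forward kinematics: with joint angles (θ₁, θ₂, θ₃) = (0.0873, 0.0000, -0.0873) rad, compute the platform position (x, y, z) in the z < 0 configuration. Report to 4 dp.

arm 1 at φ=0.0°: (R−r)+L cos θ1 = 0.2693;  S1 = (0.2693, 0.0000, -0.0157)
S2 = (0.2700·cos120.0°, 0.2700·sin120.0°, 0.0000) = (-0.1350, 0.2338, 0.0000)
S3 = (0.2693·cos240.0°, 0.2693·sin240.0°, 0.0157) = (-0.1347, -0.2332, 0.0157)
subtract pairs → two planes through P
linear system: -0.8086x+0.4677y = 0.0001−0.0314z; -0.8079x+-0.4665y = 0.0000−0.0628z
Cramer: x(z) = -0.0001+0.0583z;  y(z) = 0.0001+0.0336z
into |P−S₁|² = l²: 1.0045z² + 0.0000z + -0.0872 = 0;  Δ = 0.3503;  z = -0.2946 or 0.2946 → z<0 root = -0.2946
x = -0.0172, y = -0.0098

(-0.0172, -0.0098, -0.2946)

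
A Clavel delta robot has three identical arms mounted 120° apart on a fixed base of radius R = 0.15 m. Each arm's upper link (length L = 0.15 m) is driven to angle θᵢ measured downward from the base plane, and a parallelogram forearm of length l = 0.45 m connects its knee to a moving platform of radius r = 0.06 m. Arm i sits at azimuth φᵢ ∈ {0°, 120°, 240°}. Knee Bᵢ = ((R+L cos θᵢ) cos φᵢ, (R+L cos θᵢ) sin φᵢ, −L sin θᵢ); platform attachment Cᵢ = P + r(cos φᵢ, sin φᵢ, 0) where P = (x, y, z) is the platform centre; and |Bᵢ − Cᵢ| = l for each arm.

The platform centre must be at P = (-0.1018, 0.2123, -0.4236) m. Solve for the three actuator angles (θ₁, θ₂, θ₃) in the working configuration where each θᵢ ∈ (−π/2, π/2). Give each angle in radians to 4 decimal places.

arm 1 (φ=0.0°): x'=-0.1018, y'=0.2123
  A=0.1918, B=-0.4236, C=(l²−L²−A²−y'²−z²)/(2L)=-0.2710
  θ1 = atan2(B,A) + arccos(C/0.4650) = 1.0473
rotate P by −φ2: (0.2348, -0.0180, -0.4236)
  e−x'=-0.1448;  (l²−L²−(e−x')²−y'²−z²)/2L = -0.0691
  √(A²+B²)=0.4477;  θ2 = -1.9001+1.7257 ≈ -0.1744
φ3=240.0° → target in arm frame (-0.1330, -0.1943)
  A cos θ + B sin θ = C:  0.2230·cos θ + -0.4236·sin θ = -0.2897
  γ=atan2(-0.4236,0.2230)=-1.0863;  ψ=arccos(-0.6051)=2.2207;  θ3=γ+ψ≈1.1344

θ₁ = 1.0473, θ₂ = -0.1744, θ₃ = 1.1344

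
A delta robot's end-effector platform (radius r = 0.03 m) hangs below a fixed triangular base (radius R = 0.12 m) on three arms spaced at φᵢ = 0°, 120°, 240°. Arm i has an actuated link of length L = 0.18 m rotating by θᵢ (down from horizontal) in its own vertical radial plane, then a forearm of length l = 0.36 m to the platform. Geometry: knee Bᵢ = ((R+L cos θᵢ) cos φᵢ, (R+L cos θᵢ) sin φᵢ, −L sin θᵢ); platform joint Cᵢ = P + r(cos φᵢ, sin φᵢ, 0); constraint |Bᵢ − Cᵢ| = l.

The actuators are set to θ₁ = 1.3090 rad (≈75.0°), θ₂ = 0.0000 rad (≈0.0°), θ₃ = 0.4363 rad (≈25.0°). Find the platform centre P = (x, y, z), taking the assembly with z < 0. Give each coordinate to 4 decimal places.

φ1=0.0°: virtual centre (0.1366, 0.0000, -0.1739), radius l
S2 = (0.2700·cos120.0°, 0.2700·sin120.0°, 0.0000) = (-0.1350, 0.2338, 0.0000)
arm 3 at φ=240.0°: (R−r)+L cos θ3 = 0.2531;  S3 = (-0.1266, -0.2192, -0.0761)
eliminate P² terms by subtracting sphere 1 from 2 and 3
[-0.5432 0.4677 0.3477]·P = 0.0240;  [-0.5263 -0.4384 0.1956]·P = 0.0210
Cramer: x(z) = -0.0420+0.5037z;  y(z) = 0.0026-0.1585z
into |P−S₁|² = l²: 1.2788z² + 0.1670z + -0.0675 = 0;  Δ = 0.3730;  z = -0.3041 or 0.1735 → z<0 root = -0.3041
x = -0.1952, y = 0.0508

(-0.1952, 0.0508, -0.3041)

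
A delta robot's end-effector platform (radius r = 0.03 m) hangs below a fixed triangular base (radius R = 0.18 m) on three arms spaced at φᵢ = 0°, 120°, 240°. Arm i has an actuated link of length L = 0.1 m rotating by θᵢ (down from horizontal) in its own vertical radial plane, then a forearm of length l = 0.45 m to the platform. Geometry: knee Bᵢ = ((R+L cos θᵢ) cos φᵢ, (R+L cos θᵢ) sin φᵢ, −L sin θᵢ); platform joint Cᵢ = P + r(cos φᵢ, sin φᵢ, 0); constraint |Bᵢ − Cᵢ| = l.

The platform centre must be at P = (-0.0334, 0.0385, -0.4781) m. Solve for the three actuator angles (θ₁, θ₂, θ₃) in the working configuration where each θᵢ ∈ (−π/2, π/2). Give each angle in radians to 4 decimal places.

rotate P by −φ1: (-0.0334, 0.0385, -0.4781)
  e−x'=0.1834;  (l²−L²−(e−x')²−y'²−z²)/2L = -0.3560
  √(A²+B²)=0.5121;  θ1 = -1.2045+2.3395 ≈ 1.1350
arm 2 (φ=120.0°): x'=0.0500, y'=0.0097
  e−x'=0.1000;  (l²−L²−(e−x')²−y'²−z²)/2L = -0.2308
  γ=atan2(-0.4781,0.1000)=-1.3647;  ψ=arccos(-0.4726)=2.0630;  θ2=γ+ψ≈0.6983
φ3=240.0° → target in arm frame (-0.0166, -0.0482)
  A=0.1666, B=-0.4781, C=(l²−L²−A²−y'²−z²)/(2L)=-0.3309
  √(A²+B²)=0.5063;  θ3 = -1.2354+2.2829 ≈ 1.0475

θ₁ = 1.1350, θ₂ = 0.6983, θ₃ = 1.0475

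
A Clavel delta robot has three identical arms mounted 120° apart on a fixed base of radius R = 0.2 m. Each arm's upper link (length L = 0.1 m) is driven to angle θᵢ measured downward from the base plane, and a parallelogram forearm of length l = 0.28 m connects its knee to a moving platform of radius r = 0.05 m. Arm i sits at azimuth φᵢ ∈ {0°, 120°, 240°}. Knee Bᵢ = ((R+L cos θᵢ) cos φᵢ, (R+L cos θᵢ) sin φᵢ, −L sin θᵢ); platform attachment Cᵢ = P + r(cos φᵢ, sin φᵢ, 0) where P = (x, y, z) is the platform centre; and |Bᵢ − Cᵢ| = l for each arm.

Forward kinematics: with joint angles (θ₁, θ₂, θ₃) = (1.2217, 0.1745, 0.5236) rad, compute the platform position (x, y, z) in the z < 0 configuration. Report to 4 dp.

φ1=0.0°: virtual centre (0.1842, 0.0000, -0.0940), radius l
φ2=120.0°: virtual centre (-0.1242, 0.2152, -0.0174), radius l
φ3=240.0°: virtual centre (-0.1183, -0.2049, -0.0500), radius l
|centre ₂|²−|centre ₁|² = 0.0193;  |centre ₃|²−|centre ₁|² = 0.0157
[-0.6169 0.4304 0.1532]·P = 0.0193;  [-0.6050 -0.4098 0.0879]·P = 0.0157
Cramer: x(z) = -0.0286+0.1961z;  y(z) = 0.0038-0.0749z
into |P−centre ₁|² = l²: 1.0441z² + 0.1039z + -0.0243 = 0;  Δ = 0.1122;  z = -0.2102 or 0.1106 → z<0 root = -0.2102
x = -0.0698, y = 0.0196

(-0.0698, 0.0196, -0.2102)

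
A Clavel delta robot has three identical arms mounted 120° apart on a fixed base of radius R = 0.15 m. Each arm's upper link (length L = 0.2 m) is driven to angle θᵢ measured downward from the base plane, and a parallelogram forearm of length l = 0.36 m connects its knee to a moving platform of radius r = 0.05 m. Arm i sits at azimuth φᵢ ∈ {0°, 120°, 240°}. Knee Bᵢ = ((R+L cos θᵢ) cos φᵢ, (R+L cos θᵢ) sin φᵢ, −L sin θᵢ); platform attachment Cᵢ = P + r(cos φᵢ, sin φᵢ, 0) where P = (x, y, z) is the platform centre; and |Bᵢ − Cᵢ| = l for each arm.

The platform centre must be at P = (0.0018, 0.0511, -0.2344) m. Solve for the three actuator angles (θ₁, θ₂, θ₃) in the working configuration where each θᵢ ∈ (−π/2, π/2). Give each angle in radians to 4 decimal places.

φ1=0.0° → target in arm frame (0.0018, 0.0511)
  A=0.0982, B=-0.2344, C=(l²−L²−A²−y'²−z²)/(2L)=0.0560
  θ1 = atan2(B,A) + arccos(C/0.2541) = 0.1745
φ2=120.0° → target in arm frame (0.0434, -0.0271)
  A cos θ + B sin θ = C:  0.0566·cos θ + -0.2344·sin θ = 0.0768
  γ=atan2(-0.2344,0.0566)=-1.3337;  ψ=arccos(0.3184)=1.2468;  θ2=γ+ψ≈-0.0869
rotate P by −φ3: (-0.0452, -0.0240, -0.2344)
  A cos θ + B sin θ = C:  0.1452·cos θ + -0.2344·sin θ = 0.0325
  γ=atan2(-0.2344,0.1452)=-1.0163;  ψ=arccos(0.1180)=1.4525;  θ3=γ+ψ≈0.4362

θ₁ = 0.1745, θ₂ = -0.0869, θ₃ = 0.4362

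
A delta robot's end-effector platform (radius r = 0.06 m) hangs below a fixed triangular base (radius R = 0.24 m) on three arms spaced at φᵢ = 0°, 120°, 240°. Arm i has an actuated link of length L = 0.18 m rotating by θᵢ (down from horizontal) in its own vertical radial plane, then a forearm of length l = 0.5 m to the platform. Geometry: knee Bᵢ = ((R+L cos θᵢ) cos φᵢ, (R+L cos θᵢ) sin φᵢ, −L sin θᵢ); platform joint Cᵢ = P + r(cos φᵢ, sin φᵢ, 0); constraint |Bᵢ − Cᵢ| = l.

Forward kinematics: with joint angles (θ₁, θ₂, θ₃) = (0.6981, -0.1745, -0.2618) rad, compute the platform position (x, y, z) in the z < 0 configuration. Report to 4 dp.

centre 1 = (0.3179·cos0.0°, 0.3179·sin0.0°, -0.1157) = (0.3179, 0.0000, -0.1157)
arm 2 at φ=120.0°: e+L cos θ2 = 0.3573;  centre 2 = (-0.1786, 0.3094, 0.0313)
φ3=240.0°: virtual centre (-0.1769, -0.3065, 0.0466), radius l
subtract pairs → two planes through P
linear system: -0.9930x+0.6188y = 0.0142−0.2939z; -0.9896x+-0.6129y = 0.0130−0.3246z
det = 1.2211;  x = -0.0137+0.3120z,  y = 0.0010+0.0258z
into |P−centre ₁|² = l²: 1.0980z² + 0.0245z + -0.1267 = 0;  Δ = 0.5570;  z = -0.3510 or 0.3287 → z<0 root = -0.3510
x = -0.1232, y = -0.0081

(-0.1232, -0.0081, -0.3510)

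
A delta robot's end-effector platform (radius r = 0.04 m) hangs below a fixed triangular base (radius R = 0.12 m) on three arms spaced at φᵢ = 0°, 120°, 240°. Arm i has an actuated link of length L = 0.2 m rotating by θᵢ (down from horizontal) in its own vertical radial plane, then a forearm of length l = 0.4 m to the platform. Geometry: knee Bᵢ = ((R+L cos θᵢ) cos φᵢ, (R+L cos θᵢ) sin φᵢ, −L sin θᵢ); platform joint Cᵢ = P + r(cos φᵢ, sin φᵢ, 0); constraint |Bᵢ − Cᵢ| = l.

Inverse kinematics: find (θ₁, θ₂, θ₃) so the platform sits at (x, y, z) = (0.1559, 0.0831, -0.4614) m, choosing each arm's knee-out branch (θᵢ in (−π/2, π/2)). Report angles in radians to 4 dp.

φ1=0.0° → target in arm frame (0.1559, 0.0831)
  A cos θ + B sin θ = C:  -0.0759·cos θ + -0.4614·sin θ = -0.2639
  γ=atan2(-0.4614,-0.0759)=-1.7338;  ψ=arccos(-0.5644)=2.1704;  θ1=γ+ψ≈0.4366
arm 2 (φ=120.0°): x'=-0.0060, y'=-0.1766
  A cos θ + B sin θ = C:  0.0860·cos θ + -0.4614·sin θ = -0.3286
  γ=atan2(-0.4614,0.0860)=-1.3866;  ψ=arccos(-0.7002)=2.3465;  θ2=γ+ψ≈0.9599
rotate P by −φ3: (-0.1499, 0.0935, -0.4614)
  e−x'=0.2299;  (l²−L²−(e−x')²−y'²−z²)/2L = -0.3862
  γ=atan2(-0.4614,0.2299)=-1.1085;  ψ=arccos(-0.7492)=2.4176;  θ3=γ+ψ≈1.3091

θ₁ = 0.4366, θ₂ = 0.9599, θ₃ = 1.3091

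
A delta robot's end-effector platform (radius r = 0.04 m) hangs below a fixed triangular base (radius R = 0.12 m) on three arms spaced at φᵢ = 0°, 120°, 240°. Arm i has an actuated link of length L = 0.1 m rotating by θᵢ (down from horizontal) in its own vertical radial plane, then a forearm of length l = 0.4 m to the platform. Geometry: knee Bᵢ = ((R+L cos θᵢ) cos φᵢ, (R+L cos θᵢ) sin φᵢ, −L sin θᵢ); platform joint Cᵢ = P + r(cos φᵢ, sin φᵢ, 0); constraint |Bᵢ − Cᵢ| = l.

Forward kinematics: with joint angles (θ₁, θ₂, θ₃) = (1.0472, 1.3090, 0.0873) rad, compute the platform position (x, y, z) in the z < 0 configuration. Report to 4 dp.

(-0.0480, -0.1612, -0.4065)

S1 = (0.1300·cos0.0°, 0.1300·sin0.0°, -0.0866) = (0.1300, 0.0000, -0.0866)
arm 2 at φ=120.0°: ρ2 = 0.1059;  S2 = (-0.0529, 0.0917, -0.0966)
S3 = (0.1796·cos240.0°, 0.1796·sin240.0°, -0.0087) = (-0.0898, -0.1556, -0.0087)
subtract pairs → two planes through P
plane₁₂: -0.3659x+0.1834y+-0.0200z = -0.0039
det = 0.1945;  x = -0.0013+0.1149z,  y = -0.0237+0.3383z
into |P−S₁|² = l²: 1.1276z² + 0.1270z + -0.1347 = 0;  Δ = 0.6237;  z = -0.4065 or 0.2939 → z<0 root = -0.4065
x = -0.0480, y = -0.1612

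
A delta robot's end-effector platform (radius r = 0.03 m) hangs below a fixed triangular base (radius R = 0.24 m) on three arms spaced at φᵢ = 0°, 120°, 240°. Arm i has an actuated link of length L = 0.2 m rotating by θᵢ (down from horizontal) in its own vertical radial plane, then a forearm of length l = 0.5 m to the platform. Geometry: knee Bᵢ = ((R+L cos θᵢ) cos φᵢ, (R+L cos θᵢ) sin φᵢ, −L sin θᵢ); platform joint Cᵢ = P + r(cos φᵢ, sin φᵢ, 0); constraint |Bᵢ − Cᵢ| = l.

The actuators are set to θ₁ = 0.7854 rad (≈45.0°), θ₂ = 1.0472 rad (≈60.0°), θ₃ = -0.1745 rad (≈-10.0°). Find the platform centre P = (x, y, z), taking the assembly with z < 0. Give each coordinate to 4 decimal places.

(-0.0443, -0.1632, -0.3998)

φ1=0.0°: virtual centre (0.3514, 0.0000, -0.1414), radius l
arm 2 at φ=120.0°: ρ2 = 0.3100;  O2 = (-0.1550, 0.2685, -0.1732)
φ3=240.0°: virtual centre (-0.2035, -0.3524, 0.0347), radius l
eliminate P² terms by subtracting sphere 1 from 2 and 3
plane₁₂: -1.0128x+0.5369y+-0.0636z = -0.0174
Cramer: x(z) = -0.0002+0.1102z;  y(z) = -0.0328+0.3263z
quadratic in z: (1.1186)z²+(0.1840)z+(-0.1053)=0, √Δ=0.7106 → z ∈ {-0.3998, 0.2354}; z = -0.3998 (taking z<0)
x = -0.0443, y = -0.1632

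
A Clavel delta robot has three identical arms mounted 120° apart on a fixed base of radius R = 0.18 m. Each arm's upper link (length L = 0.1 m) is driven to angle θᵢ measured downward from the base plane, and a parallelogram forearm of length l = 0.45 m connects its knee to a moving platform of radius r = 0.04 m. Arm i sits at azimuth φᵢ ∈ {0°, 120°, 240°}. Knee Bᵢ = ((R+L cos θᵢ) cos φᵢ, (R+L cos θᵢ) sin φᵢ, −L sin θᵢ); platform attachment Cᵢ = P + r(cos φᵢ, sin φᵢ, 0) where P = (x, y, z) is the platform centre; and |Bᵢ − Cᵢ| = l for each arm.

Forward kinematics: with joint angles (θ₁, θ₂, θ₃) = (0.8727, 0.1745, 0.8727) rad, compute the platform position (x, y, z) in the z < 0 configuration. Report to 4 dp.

(-0.0455, 0.0788, -0.4425)

arm 1 at φ=0.0°: ρ1 = 0.2043;  centre 1 = (0.2043, 0.0000, -0.0766)
arm 2 at φ=120.0°: ρ2 = 0.2385;  centre 2 = (-0.1192, 0.2065, -0.0174)
arm 3 at φ=240.0°: ρ3 = 0.2043;  centre 3 = (-0.1021, -0.1769, -0.0766)
subtract pairs → two planes through P
plane₁₂: -0.6470x+0.4131y+0.1185z = 0.0096
det = 0.4821;  x = -0.0070+0.0870z,  y = 0.0122+-0.1506z
into |P−centre ₁|² = l²: 1.0303z² + 0.1128z + -0.1518 = 0;  Δ = 0.6384;  z = -0.4425 or 0.3330 → z<0 root = -0.4425
x = -0.0455, y = 0.0788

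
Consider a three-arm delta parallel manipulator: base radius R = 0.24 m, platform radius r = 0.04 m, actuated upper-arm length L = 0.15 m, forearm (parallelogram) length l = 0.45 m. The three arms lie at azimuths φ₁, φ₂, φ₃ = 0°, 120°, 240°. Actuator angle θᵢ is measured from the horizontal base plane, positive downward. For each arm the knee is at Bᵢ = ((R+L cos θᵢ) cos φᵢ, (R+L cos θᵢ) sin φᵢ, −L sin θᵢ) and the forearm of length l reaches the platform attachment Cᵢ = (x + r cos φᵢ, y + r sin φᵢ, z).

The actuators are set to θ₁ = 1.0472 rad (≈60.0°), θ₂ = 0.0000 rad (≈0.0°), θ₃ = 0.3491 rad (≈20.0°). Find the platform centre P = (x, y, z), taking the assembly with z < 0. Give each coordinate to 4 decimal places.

arm 1 at φ=0.0°: e+L cos θ1 = 0.2750;  O1 = (0.2750, 0.0000, -0.1299)
O2 = (0.3500·cos120.0°, 0.3500·sin120.0°, 0.0000) = (-0.1750, 0.3031, 0.0000)
O3 = (0.3410·cos240.0°, 0.3410·sin240.0°, -0.0513) = (-0.1705, -0.2953, -0.0513)
eliminate P² terms by subtracting sphere 1 from 2 and 3
plane₁₂: -0.9000x+0.6062y+0.2598z = 0.0300
Cramer: x(z) = -0.0315+0.2321z;  y(z) = 0.0028-0.0840z
quadratic in z: (1.0609)z²+(0.1171)z+(-0.0917)=0, √Δ=0.6347 → z ∈ {-0.3543, 0.2440}; z = -0.3543 (taking z<0)
x = -0.1137, y = 0.0325

(-0.1137, 0.0325, -0.3543)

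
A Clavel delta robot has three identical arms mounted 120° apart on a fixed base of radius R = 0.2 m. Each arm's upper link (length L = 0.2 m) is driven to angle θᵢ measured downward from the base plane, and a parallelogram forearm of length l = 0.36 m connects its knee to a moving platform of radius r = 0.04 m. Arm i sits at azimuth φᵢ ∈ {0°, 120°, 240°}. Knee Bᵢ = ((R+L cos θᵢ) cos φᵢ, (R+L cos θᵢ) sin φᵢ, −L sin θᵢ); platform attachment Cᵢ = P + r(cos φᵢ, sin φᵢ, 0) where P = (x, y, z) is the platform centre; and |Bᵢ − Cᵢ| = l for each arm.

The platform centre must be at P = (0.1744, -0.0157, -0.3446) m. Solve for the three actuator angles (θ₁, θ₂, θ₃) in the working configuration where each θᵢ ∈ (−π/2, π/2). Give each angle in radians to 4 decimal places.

rotate P by −φ1: (0.1744, -0.0157, -0.3446)
  A cos θ + B sin θ = C:  -0.0144·cos θ + -0.3446·sin θ = -0.0740
  γ=atan2(-0.3446,-0.0144)=-1.6126;  ψ=arccos(-0.2146)=1.7871;  θ1=γ+ψ≈0.1745
arm 2 (φ=120.0°): x'=-0.1008, y'=-0.1432
  A cos θ + B sin θ = C:  0.2608·cos θ + -0.3446·sin θ = -0.2942
  √(A²+B²)=0.4322;  θ2 = -0.9230+2.3195 ≈ 1.3965
arm 3 (φ=240.0°): x'=-0.0736, y'=0.1589
  A=0.2336, B=-0.3446, C=(l²−L²−A²−y'²−z²)/(2L)=-0.2724
  √(A²+B²)=0.4163;  θ3 = -0.9751+2.2841 ≈ 1.3090

θ₁ = 0.1745, θ₂ = 1.3965, θ₃ = 1.3090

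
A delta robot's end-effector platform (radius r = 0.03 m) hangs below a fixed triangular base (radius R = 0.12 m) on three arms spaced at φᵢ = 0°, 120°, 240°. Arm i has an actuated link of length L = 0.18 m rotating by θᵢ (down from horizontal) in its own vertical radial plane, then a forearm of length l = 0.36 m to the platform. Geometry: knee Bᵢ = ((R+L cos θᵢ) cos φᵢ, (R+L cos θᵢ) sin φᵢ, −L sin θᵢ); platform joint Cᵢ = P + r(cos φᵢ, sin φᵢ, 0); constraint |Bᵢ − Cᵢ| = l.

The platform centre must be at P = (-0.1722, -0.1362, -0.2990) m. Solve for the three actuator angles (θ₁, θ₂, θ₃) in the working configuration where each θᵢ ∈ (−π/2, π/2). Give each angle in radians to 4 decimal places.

arm 1 (φ=0.0°): x'=-0.1722, y'=-0.1362
  A=0.2622, B=-0.2990, C=(l²−L²−A²−y'²−z²)/(2L)=-0.2208
  γ=atan2(-0.2990,0.2622)=-0.8509;  ψ=arccos(-0.5553)=2.1595;  θ1=γ+ψ≈1.3086
φ2=120.0° → target in arm frame (-0.0319, 0.2172)
  A=0.1219, B=-0.2990, C=(l²−L²−A²−y'²−z²)/(2L)=-0.1507
  γ=atan2(-0.2990,0.1219)=-1.1838;  ψ=arccos(-0.4666)=2.0563;  θ2=γ+ψ≈0.8724
rotate P by −φ3: (0.2041, -0.0810, -0.2990)
  A cos θ + B sin θ = C:  -0.1141·cos θ + -0.2990·sin θ = -0.0327
  γ=atan2(-0.2990,-0.1141)=-1.9352;  ψ=arccos(-0.1022)=1.6732;  θ3=γ+ψ≈-0.2620

θ₁ = 1.3086, θ₂ = 0.8724, θ₃ = -0.2620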